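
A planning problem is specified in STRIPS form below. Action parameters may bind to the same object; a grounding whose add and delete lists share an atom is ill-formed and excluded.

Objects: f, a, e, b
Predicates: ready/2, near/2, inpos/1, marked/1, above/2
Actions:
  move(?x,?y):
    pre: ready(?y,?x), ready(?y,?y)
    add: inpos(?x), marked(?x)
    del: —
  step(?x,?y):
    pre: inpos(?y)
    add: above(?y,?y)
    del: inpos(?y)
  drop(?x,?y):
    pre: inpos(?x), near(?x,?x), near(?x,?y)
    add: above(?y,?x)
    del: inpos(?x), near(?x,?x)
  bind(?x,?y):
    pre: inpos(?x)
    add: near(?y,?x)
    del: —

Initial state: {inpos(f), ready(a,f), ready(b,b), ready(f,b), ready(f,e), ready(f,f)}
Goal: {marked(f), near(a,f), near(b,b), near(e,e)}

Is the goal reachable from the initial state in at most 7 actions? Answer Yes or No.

Yes

1. move(f,f)  →  {inpos(f), marked(f), ready(a,f), ready(b,b), ready(f,b), ready(f,e), ready(f,f)}
2. move(e,f)  →  {inpos(e), inpos(f), marked(e), marked(f), ready(a,f), ready(b,b), ready(f,b), ready(f,e), ready(f,f)}
3. move(b,f)  →  {inpos(b), inpos(e), inpos(f), marked(b), marked(e), marked(f), ready(a,f), ready(b,b), ready(f,b), ready(f,e), ready(f,f)}
4. bind(f,a)  →  {inpos(b), inpos(e), inpos(f), marked(b), marked(e), marked(f), near(a,f), ready(a,f), ready(b,b), ready(f,b), ready(f,e), ready(f,f)}
5. bind(e,e)  →  {inpos(b), inpos(e), inpos(f), marked(b), marked(e), marked(f), near(a,f), near(e,e), ready(a,f), ready(b,b), ready(f,b), ready(f,e), ready(f,f)}
6. bind(b,b)  →  {inpos(b), inpos(e), inpos(f), marked(b), marked(e), marked(f), near(a,f), near(b,b), near(e,e), ready(a,f), ready(b,b), ready(f,b), ready(f,e), ready(f,f)}
optimal plan length = 6; 6 ≤ 7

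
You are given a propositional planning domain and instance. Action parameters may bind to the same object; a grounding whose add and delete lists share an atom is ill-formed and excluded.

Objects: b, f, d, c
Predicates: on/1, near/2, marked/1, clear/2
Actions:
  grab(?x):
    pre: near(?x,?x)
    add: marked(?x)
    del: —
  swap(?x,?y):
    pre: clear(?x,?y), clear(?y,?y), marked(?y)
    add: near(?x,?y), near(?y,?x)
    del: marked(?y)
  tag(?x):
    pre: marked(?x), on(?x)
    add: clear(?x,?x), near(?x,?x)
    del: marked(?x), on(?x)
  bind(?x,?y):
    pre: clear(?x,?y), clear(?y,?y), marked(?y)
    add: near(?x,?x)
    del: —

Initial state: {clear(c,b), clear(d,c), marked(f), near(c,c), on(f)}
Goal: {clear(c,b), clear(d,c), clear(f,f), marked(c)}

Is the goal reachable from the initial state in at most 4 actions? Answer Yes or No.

1. grab(c)  →  {clear(c,b), clear(d,c), marked(c), marked(f), near(c,c), on(f)}
2. tag(f)  →  {clear(c,b), clear(d,c), clear(f,f), marked(c), near(c,c), near(f,f)}
optimal plan length = 2; 2 ≤ 4

Yes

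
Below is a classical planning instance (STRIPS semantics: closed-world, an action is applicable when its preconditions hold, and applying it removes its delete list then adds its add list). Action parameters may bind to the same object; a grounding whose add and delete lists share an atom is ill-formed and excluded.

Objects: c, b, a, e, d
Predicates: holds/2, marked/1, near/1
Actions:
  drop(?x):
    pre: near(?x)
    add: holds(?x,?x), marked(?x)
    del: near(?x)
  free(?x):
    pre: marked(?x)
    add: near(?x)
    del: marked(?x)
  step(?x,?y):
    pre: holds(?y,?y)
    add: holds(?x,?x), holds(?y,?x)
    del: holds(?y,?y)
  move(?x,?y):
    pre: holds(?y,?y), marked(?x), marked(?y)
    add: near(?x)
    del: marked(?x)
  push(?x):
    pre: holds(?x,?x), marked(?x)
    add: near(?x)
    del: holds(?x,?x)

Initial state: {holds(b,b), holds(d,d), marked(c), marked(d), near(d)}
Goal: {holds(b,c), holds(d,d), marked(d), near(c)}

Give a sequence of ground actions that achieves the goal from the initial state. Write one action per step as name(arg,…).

1. free(c)  →  {holds(b,b), holds(d,d), marked(d), near(c), near(d)}
2. step(c,b)  →  {holds(b,c), holds(c,c), holds(d,d), marked(d), near(c), near(d)}

free(c); step(c,b)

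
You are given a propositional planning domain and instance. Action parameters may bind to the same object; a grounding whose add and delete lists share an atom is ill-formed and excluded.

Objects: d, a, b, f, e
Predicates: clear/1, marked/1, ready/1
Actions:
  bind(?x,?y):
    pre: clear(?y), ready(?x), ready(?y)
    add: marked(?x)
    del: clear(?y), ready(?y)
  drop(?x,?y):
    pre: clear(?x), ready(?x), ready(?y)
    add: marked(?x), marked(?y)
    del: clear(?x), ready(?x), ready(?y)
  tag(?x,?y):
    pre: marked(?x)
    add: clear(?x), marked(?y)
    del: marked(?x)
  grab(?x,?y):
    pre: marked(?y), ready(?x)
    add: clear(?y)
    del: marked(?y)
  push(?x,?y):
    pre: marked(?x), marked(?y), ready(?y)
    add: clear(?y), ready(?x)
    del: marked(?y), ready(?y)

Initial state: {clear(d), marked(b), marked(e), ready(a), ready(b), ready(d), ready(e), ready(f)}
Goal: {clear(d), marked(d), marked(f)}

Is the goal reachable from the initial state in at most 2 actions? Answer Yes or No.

Yes

1. tag(b,d)  →  {clear(b), clear(d), marked(d), marked(e), ready(a), ready(b), ready(d), ready(e), ready(f)}
2. bind(f,b)  →  {clear(d), marked(d), marked(e), marked(f), ready(a), ready(d), ready(e), ready(f)}
optimal plan length = 2; 2 ≤ 2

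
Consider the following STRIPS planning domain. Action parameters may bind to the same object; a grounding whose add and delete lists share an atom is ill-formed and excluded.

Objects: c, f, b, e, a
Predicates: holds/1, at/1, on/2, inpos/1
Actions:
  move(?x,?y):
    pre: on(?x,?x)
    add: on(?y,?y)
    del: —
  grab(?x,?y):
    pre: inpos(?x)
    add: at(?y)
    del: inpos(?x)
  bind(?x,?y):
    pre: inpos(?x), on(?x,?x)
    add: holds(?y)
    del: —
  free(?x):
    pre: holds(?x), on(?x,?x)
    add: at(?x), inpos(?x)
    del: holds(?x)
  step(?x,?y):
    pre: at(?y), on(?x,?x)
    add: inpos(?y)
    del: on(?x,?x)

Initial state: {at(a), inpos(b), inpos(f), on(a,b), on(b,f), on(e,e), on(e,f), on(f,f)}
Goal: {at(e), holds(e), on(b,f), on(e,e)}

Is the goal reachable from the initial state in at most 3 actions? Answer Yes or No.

Yes

1. grab(b,e)  →  {at(a), at(e), inpos(f), on(a,b), on(b,f), on(e,e), on(e,f), on(f,f)}
2. bind(f,e)  →  {at(a), at(e), holds(e), inpos(f), on(a,b), on(b,f), on(e,e), on(e,f), on(f,f)}
optimal plan length = 2; 2 ≤ 3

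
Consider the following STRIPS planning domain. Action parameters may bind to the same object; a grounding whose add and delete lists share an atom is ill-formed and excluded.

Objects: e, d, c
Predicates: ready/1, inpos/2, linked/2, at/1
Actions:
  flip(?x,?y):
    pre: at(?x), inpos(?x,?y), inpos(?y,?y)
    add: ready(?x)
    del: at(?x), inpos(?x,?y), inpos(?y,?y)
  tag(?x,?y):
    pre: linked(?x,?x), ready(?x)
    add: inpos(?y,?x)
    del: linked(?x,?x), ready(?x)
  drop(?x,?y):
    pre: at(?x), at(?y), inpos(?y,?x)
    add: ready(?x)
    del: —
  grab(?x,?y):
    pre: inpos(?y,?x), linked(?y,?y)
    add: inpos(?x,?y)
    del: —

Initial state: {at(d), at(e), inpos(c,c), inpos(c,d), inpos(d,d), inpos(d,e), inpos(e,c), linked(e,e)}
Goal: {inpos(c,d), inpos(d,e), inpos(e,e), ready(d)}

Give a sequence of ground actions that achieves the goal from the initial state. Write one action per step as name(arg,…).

1. flip(e,c)  →  {at(d), inpos(c,d), inpos(d,d), inpos(d,e), linked(e,e), ready(e)}
2. flip(d,d)  →  {inpos(c,d), inpos(d,e), linked(e,e), ready(d), ready(e)}
3. tag(e,e)  →  {inpos(c,d), inpos(d,e), inpos(e,e), ready(d)}

flip(e,c); flip(d,d); tag(e,e)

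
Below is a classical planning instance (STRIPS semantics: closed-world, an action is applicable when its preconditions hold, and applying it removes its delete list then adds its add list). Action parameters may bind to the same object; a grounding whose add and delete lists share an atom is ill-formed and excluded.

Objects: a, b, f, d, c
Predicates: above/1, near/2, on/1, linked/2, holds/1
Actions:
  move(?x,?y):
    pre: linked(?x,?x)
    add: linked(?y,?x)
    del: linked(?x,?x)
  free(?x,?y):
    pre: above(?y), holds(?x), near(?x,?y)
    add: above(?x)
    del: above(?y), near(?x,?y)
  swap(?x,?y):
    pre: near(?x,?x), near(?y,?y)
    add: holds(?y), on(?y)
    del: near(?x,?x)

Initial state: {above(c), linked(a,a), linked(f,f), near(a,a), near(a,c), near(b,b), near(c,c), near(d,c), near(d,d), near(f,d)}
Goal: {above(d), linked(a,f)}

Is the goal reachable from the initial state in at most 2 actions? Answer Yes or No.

1. move(f,a)  →  {above(c), linked(a,a), linked(a,f), near(a,a), near(a,c), near(b,b), near(c,c), near(d,c), near(d,d), near(f,d)}
2. swap(a,d)  →  {above(c), holds(d), linked(a,a), linked(a,f), near(a,c), near(b,b), near(c,c), near(d,c), near(d,d), near(f,d), on(d)}
3. free(d,c)  →  {above(d), holds(d), linked(a,a), linked(a,f), near(a,c), near(b,b), near(c,c), near(d,d), near(f,d), on(d)}
optimal plan length = 3; 3 > 2

No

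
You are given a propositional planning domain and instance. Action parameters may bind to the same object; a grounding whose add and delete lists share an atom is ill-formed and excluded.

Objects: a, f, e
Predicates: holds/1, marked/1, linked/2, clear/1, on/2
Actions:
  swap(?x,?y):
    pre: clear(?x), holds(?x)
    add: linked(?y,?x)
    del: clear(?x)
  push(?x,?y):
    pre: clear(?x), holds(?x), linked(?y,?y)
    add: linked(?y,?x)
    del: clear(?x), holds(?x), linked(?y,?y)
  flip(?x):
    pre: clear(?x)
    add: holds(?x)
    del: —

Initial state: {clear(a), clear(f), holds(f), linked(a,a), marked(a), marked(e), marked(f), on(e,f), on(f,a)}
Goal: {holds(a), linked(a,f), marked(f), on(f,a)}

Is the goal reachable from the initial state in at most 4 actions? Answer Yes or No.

1. swap(f,a)  →  {clear(a), holds(f), linked(a,a), linked(a,f), marked(a), marked(e), marked(f), on(e,f), on(f,a)}
2. flip(a)  →  {clear(a), holds(a), holds(f), linked(a,a), linked(a,f), marked(a), marked(e), marked(f), on(e,f), on(f,a)}
optimal plan length = 2; 2 ≤ 4

Yes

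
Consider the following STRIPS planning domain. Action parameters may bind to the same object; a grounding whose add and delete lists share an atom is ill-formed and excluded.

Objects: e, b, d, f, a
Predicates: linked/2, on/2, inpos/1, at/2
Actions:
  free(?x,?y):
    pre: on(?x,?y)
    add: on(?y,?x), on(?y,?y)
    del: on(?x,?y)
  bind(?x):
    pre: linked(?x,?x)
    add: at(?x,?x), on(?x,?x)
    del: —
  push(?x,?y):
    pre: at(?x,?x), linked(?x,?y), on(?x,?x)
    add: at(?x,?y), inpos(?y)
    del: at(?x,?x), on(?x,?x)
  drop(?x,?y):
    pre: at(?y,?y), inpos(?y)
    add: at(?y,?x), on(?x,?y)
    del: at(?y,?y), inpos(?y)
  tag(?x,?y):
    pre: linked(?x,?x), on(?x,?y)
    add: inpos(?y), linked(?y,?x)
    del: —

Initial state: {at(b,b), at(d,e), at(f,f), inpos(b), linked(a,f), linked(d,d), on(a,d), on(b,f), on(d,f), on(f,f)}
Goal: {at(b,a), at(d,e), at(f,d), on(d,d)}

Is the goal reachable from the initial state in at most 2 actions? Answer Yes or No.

1. free(a,d)  →  {at(b,b), at(d,e), at(f,f), inpos(b), linked(a,f), linked(d,d), on(b,f), on(d,a), on(d,d), on(d,f), on(f,f)}
2. drop(a,b)  →  {at(b,a), at(d,e), at(f,f), linked(a,f), linked(d,d), on(a,b), on(b,f), on(d,a), on(d,d), on(d,f), on(f,f)}
3. tag(d,f)  →  {at(b,a), at(d,e), at(f,f), inpos(f), linked(a,f), linked(d,d), linked(f,d), on(a,b), on(b,f), on(d,a), on(d,d), on(d,f), on(f,f)}
4. push(f,d)  →  {at(b,a), at(d,e), at(f,d), inpos(d), inpos(f), linked(a,f), linked(d,d), linked(f,d), on(a,b), on(b,f), on(d,a), on(d,d), on(d,f)}
optimal plan length = 4; 4 > 2

No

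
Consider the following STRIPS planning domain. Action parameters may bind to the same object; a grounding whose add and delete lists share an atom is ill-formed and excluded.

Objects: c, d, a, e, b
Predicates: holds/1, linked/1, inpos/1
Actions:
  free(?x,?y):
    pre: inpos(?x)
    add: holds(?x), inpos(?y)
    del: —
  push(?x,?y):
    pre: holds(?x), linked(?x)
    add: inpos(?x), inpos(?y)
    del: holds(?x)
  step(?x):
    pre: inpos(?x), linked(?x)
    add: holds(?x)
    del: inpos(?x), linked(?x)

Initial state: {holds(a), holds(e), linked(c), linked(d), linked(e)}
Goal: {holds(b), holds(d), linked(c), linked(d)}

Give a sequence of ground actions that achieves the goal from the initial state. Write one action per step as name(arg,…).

push(e,d); free(d,b); free(b,c)

1. push(e,d)  →  {holds(a), inpos(d), inpos(e), linked(c), linked(d), linked(e)}
2. free(d,b)  →  {holds(a), holds(d), inpos(b), inpos(d), inpos(e), linked(c), linked(d), linked(e)}
3. free(b,c)  →  {holds(a), holds(b), holds(d), inpos(b), inpos(c), inpos(d), inpos(e), linked(c), linked(d), linked(e)}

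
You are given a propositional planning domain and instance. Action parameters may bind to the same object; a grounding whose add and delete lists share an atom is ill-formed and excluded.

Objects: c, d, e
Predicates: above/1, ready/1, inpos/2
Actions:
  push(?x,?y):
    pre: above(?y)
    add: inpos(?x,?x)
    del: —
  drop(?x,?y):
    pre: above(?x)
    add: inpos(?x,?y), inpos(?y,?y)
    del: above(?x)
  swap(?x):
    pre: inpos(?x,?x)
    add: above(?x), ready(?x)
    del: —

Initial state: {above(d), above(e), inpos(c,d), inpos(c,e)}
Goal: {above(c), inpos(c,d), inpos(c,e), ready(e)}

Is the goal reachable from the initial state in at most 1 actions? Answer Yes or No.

No

1. push(c,d)  →  {above(d), above(e), inpos(c,c), inpos(c,d), inpos(c,e)}
2. push(e,d)  →  {above(d), above(e), inpos(c,c), inpos(c,d), inpos(c,e), inpos(e,e)}
3. swap(c)  →  {above(c), above(d), above(e), inpos(c,c), inpos(c,d), inpos(c,e), inpos(e,e), ready(c)}
4. swap(e)  →  {above(c), above(d), above(e), inpos(c,c), inpos(c,d), inpos(c,e), inpos(e,e), ready(c), ready(e)}
optimal plan length = 4; 4 > 1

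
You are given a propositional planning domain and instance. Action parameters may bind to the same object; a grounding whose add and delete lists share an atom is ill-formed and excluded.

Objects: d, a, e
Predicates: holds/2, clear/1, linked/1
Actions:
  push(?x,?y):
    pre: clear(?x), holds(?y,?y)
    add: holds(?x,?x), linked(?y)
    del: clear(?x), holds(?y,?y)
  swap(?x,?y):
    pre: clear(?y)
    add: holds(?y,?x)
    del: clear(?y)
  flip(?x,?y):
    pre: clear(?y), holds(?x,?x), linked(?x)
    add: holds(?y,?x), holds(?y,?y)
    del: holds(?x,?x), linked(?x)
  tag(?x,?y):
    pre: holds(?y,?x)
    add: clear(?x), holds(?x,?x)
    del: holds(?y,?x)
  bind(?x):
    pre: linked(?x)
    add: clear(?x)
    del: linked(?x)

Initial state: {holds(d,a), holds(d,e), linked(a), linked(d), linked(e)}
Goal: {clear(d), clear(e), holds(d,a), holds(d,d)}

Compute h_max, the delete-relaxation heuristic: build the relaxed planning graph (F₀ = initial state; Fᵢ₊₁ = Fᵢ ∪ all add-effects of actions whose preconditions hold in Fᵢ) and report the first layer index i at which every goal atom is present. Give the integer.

2

F0 = init (5 atoms)
F1 = F0 ∪ {clear(a), clear(d), clear(e), holds(a,a), holds(e,e)}  (10 atoms)
F2 = F1 ∪ {holds(a,d), holds(a,e), holds(d,d), holds(e,a), holds(e,d)}  (15 atoms)
goal ⊆ F2  ⇒  h_max = 2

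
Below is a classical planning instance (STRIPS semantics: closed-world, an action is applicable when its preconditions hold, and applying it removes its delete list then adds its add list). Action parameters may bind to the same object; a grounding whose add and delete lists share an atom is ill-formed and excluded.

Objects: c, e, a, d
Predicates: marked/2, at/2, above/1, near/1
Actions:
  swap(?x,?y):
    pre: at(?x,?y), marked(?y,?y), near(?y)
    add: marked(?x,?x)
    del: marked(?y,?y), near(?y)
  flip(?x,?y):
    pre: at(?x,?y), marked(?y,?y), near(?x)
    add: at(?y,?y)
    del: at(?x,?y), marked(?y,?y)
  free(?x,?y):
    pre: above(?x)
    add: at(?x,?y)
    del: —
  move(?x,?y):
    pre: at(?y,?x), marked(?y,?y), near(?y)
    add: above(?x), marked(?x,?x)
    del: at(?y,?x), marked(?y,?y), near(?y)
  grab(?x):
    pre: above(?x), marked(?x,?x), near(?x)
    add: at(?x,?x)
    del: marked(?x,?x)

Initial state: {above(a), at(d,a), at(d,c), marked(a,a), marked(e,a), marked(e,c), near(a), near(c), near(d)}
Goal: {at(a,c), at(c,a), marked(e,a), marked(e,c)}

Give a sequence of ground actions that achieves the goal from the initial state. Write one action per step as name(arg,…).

1. swap(d,a)  →  {above(a), at(d,a), at(d,c), marked(d,d), marked(e,a), marked(e,c), near(c), near(d)}
2. free(a,c)  →  {above(a), at(a,c), at(d,a), at(d,c), marked(d,d), marked(e,a), marked(e,c), near(c), near(d)}
3. move(c,d)  →  {above(a), above(c), at(a,c), at(d,a), marked(c,c), marked(e,a), marked(e,c), near(c)}
4. free(c,a)  →  {above(a), above(c), at(a,c), at(c,a), at(d,a), marked(c,c), marked(e,a), marked(e,c), near(c)}

swap(d,a); free(a,c); move(c,d); free(c,a)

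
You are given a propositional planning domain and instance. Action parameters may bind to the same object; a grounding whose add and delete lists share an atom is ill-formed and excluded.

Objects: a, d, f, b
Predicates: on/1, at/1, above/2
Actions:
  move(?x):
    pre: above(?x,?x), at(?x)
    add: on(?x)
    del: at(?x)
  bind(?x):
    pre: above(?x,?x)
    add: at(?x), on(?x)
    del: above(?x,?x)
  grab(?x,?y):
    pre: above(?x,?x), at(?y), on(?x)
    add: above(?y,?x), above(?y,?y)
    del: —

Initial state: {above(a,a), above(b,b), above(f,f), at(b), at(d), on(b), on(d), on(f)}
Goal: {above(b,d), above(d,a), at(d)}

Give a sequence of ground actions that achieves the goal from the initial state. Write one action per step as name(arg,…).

1. bind(a)  →  {above(b,b), above(f,f), at(a), at(b), at(d), on(a), on(b), on(d), on(f)}
2. grab(f,a)  →  {above(a,a), above(a,f), above(b,b), above(f,f), at(a), at(b), at(d), on(a), on(b), on(d), on(f)}
3. grab(a,d)  →  {above(a,a), above(a,f), above(b,b), above(d,a), above(d,d), above(f,f), at(a), at(b), at(d), on(a), on(b), on(d), on(f)}
4. grab(d,b)  →  {above(a,a), above(a,f), above(b,b), above(b,d), above(d,a), above(d,d), above(f,f), at(a), at(b), at(d), on(a), on(b), on(d), on(f)}

bind(a); grab(f,a); grab(a,d); grab(d,b)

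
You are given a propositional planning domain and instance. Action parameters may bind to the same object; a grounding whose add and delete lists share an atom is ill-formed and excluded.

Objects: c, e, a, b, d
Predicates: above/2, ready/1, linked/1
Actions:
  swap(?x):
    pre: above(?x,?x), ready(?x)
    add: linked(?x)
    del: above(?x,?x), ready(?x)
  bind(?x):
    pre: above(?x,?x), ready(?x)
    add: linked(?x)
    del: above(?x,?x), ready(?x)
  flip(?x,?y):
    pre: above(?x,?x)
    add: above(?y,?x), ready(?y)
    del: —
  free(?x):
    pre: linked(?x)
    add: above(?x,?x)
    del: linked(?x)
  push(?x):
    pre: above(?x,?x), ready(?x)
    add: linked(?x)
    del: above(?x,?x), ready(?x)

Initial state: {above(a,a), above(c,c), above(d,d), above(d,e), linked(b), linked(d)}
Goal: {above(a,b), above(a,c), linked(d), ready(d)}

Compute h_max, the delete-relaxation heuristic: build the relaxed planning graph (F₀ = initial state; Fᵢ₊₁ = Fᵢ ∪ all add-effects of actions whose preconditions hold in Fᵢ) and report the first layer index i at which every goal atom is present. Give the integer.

F0 = init (6 atoms)
F1 = F0 ∪ {above(a,c), above(a,d), above(b,a), above(b,b), above(b,c), above(b,d), above(c,a), above(c,d), above(d,a), above(d,c), above(e,a), above(e,c), above(e,d), ready(a), ready(b), ready(c), ready(d), ready(e)}  (24 atoms)
F2 = F1 ∪ {above(a,b), above(c,b), above(d,b), above(e,b), linked(a), linked(c)}  (30 atoms)
goal ⊆ F2  ⇒  h_max = 2

2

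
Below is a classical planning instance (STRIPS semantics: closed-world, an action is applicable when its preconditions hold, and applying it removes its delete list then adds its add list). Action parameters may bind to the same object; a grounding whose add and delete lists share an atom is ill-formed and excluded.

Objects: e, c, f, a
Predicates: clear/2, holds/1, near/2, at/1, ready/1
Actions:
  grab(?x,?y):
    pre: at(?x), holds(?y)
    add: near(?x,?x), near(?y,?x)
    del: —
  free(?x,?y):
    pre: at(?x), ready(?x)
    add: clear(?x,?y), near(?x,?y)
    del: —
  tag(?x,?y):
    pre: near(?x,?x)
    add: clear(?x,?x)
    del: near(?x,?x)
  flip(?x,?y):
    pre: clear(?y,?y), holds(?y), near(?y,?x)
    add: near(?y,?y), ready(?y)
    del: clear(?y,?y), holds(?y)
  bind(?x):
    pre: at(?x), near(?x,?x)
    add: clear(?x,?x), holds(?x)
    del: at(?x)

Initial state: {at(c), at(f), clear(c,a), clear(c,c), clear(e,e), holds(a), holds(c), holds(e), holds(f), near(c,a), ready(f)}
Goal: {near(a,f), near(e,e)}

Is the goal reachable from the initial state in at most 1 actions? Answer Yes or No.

1. grab(c,e)  →  {at(c), at(f), clear(c,a), clear(c,c), clear(e,e), holds(a), holds(c), holds(e), holds(f), near(c,a), near(c,c), near(e,c), ready(f)}
2. grab(f,a)  →  {at(c), at(f), clear(c,a), clear(c,c), clear(e,e), holds(a), holds(c), holds(e), holds(f), near(a,f), near(c,a), near(c,c), near(e,c), near(f,f), ready(f)}
3. flip(c,e)  →  {at(c), at(f), clear(c,a), clear(c,c), holds(a), holds(c), holds(f), near(a,f), near(c,a), near(c,c), near(e,c), near(e,e), near(f,f), ready(e), ready(f)}
optimal plan length = 3; 3 > 1

No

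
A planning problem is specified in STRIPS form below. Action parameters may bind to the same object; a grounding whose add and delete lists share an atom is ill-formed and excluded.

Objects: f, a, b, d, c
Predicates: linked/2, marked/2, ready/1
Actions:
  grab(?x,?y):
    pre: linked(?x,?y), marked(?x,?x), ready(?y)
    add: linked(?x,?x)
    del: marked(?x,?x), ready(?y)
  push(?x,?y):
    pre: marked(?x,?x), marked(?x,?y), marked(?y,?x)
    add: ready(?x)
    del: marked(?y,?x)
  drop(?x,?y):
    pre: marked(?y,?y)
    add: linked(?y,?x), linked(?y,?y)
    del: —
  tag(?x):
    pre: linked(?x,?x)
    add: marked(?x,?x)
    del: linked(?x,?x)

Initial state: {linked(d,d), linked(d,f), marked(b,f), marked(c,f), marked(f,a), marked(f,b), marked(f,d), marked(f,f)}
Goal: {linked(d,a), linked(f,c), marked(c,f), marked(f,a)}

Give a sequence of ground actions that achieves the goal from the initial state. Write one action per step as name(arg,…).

1. drop(c,f)  →  {linked(d,d), linked(d,f), linked(f,c), linked(f,f), marked(b,f), marked(c,f), marked(f,a), marked(f,b), marked(f,d), marked(f,f)}
2. tag(d)  →  {linked(d,f), linked(f,c), linked(f,f), marked(b,f), marked(c,f), marked(d,d), marked(f,a), marked(f,b), marked(f,d), marked(f,f)}
3. drop(a,d)  →  {linked(d,a), linked(d,d), linked(d,f), linked(f,c), linked(f,f), marked(b,f), marked(c,f), marked(d,d), marked(f,a), marked(f,b), marked(f,d), marked(f,f)}

drop(c,f); tag(d); drop(a,d)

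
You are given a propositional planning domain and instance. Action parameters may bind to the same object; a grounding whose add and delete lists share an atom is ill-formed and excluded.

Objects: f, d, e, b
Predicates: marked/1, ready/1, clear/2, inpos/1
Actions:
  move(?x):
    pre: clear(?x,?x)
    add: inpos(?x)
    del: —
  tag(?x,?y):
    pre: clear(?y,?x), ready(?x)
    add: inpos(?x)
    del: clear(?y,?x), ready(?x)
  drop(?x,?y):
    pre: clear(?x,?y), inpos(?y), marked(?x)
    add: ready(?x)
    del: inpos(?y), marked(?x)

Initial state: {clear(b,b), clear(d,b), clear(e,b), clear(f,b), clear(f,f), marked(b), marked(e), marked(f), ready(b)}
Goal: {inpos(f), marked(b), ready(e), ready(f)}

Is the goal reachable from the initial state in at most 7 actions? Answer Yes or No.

1. move(f)  →  {clear(b,b), clear(d,b), clear(e,b), clear(f,b), clear(f,f), inpos(f), marked(b), marked(e), marked(f), ready(b)}
2. move(b)  →  {clear(b,b), clear(d,b), clear(e,b), clear(f,b), clear(f,f), inpos(b), inpos(f), marked(b), marked(e), marked(f), ready(b)}
3. drop(f,f)  →  {clear(b,b), clear(d,b), clear(e,b), clear(f,b), clear(f,f), inpos(b), marked(b), marked(e), ready(b), ready(f)}
4. move(f)  →  {clear(b,b), clear(d,b), clear(e,b), clear(f,b), clear(f,f), inpos(b), inpos(f), marked(b), marked(e), ready(b), ready(f)}
5. drop(e,b)  →  {clear(b,b), clear(d,b), clear(e,b), clear(f,b), clear(f,f), inpos(f), marked(b), ready(b), ready(e), ready(f)}
optimal plan length = 5; 5 ≤ 7

Yes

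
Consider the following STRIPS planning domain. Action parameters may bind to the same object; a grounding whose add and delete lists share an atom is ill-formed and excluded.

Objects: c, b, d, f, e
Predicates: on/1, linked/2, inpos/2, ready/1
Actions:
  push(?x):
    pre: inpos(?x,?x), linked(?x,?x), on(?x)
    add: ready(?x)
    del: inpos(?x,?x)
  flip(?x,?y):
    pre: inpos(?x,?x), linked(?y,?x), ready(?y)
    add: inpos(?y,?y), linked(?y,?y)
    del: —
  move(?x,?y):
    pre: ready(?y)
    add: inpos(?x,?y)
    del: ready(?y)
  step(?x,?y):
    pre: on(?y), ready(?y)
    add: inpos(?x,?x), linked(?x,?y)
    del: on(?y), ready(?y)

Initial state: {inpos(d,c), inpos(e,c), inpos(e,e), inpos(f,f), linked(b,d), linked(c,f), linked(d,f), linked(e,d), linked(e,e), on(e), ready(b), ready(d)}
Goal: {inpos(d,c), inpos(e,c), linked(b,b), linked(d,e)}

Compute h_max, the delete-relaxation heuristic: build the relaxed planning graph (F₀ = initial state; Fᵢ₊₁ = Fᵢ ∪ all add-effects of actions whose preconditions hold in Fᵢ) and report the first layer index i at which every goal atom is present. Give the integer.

F0 = init (12 atoms)
F1 = F0 ∪ {inpos(b,b), inpos(b,d), inpos(c,b), inpos(c,d), inpos(d,b), inpos(d,d), inpos(e,b), inpos(e,d), inpos(f,b), inpos(f,d), linked(d,d), ready(e)}  (24 atoms)
F2 = F1 ∪ {inpos(b,e), inpos(c,c), inpos(c,e), inpos(d,e), inpos(f,e), linked(b,b), linked(b,e), linked(c,e), linked(d,e), linked(f,e)}  (34 atoms)
goal ⊆ F2  ⇒  h_max = 2

2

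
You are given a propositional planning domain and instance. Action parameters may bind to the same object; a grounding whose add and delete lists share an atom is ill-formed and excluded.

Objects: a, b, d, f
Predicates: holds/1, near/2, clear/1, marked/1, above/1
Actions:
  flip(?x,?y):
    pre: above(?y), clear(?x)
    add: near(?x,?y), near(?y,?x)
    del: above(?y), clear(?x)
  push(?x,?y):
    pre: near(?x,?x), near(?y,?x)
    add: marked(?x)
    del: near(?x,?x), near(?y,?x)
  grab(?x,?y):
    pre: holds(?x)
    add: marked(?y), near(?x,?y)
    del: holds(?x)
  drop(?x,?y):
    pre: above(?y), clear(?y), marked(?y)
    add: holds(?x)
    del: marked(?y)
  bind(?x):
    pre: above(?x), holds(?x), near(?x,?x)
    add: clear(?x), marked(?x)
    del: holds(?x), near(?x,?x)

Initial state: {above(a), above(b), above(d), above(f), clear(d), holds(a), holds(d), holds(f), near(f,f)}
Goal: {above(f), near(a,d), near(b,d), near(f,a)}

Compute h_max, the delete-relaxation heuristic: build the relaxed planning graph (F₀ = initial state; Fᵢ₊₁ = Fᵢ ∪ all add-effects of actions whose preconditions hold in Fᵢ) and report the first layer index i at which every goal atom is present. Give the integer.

1

F0 = init (9 atoms)
F1 = F0 ∪ {clear(f), marked(a), marked(b), marked(d), marked(f), near(a,a), near(a,b), near(a,d), near(a,f), near(b,d), near(d,a), near(d,b), near(d,d), near(d,f), near(f,a), near(f,b), near(f,d)}  (26 atoms)
goal ⊆ F1  ⇒  h_max = 1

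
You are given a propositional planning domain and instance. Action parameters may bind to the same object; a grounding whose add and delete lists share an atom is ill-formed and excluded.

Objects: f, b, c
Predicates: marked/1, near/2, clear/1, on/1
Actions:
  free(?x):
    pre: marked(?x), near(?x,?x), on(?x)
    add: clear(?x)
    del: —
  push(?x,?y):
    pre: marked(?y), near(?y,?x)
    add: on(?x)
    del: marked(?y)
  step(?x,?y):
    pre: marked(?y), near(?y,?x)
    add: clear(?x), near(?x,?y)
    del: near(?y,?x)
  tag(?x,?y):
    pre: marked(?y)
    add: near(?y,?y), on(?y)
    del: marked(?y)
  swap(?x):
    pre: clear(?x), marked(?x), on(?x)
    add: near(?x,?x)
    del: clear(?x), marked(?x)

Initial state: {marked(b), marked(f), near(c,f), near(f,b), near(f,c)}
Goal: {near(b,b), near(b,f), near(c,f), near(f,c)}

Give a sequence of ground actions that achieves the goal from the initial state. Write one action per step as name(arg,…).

step(b,f); tag(f,b)

1. step(b,f)  →  {clear(b), marked(b), marked(f), near(b,f), near(c,f), near(f,c)}
2. tag(f,b)  →  {clear(b), marked(f), near(b,b), near(b,f), near(c,f), near(f,c), on(b)}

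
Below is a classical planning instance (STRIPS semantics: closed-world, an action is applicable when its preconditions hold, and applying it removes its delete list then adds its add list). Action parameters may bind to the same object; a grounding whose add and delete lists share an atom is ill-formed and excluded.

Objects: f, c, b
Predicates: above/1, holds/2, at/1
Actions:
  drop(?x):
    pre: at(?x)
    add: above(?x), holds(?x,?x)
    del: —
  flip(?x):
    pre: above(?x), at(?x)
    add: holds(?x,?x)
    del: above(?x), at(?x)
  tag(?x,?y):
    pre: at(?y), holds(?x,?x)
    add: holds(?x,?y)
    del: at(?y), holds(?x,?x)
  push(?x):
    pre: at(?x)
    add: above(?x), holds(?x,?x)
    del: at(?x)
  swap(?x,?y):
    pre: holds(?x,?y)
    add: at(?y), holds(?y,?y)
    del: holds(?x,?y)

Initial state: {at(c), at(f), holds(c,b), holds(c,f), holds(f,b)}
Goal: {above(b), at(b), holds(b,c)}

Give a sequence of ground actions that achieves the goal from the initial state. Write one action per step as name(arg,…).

swap(f,b); drop(b); tag(b,c)

1. swap(f,b)  →  {at(b), at(c), at(f), holds(b,b), holds(c,b), holds(c,f)}
2. drop(b)  →  {above(b), at(b), at(c), at(f), holds(b,b), holds(c,b), holds(c,f)}
3. tag(b,c)  →  {above(b), at(b), at(f), holds(b,c), holds(c,b), holds(c,f)}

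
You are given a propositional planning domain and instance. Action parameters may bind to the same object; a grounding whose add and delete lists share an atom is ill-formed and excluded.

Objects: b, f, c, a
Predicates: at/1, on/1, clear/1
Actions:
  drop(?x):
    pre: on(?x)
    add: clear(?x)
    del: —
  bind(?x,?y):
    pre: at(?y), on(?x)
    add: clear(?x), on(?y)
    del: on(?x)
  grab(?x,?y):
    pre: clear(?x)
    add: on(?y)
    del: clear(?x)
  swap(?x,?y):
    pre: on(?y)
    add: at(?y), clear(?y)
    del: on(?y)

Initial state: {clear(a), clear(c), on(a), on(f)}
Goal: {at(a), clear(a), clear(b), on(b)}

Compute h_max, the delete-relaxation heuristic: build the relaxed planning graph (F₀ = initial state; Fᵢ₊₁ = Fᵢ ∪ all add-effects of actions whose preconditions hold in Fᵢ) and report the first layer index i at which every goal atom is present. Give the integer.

2

F0 = init (4 atoms)
F1 = F0 ∪ {at(a), at(f), clear(f), on(b), on(c)}  (9 atoms)
F2 = F1 ∪ {at(b), at(c), clear(b)}  (12 atoms)
goal ⊆ F2  ⇒  h_max = 2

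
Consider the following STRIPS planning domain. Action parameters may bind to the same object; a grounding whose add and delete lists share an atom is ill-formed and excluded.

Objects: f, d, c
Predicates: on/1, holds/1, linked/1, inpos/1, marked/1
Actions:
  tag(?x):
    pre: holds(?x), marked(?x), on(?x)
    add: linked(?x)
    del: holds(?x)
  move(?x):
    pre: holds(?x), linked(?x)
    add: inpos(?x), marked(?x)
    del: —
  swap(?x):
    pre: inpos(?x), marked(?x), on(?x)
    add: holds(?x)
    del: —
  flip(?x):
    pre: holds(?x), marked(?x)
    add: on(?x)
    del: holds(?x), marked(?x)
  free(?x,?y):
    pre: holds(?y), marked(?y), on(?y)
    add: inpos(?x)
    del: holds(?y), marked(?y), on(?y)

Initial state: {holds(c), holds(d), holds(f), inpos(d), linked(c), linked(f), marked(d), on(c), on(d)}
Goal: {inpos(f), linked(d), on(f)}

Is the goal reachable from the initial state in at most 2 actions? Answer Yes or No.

1. tag(d)  →  {holds(c), holds(f), inpos(d), linked(c), linked(d), linked(f), marked(d), on(c), on(d)}
2. move(f)  →  {holds(c), holds(f), inpos(d), inpos(f), linked(c), linked(d), linked(f), marked(d), marked(f), on(c), on(d)}
3. flip(f)  →  {holds(c), inpos(d), inpos(f), linked(c), linked(d), linked(f), marked(d), on(c), on(d), on(f)}
optimal plan length = 3; 3 > 2

No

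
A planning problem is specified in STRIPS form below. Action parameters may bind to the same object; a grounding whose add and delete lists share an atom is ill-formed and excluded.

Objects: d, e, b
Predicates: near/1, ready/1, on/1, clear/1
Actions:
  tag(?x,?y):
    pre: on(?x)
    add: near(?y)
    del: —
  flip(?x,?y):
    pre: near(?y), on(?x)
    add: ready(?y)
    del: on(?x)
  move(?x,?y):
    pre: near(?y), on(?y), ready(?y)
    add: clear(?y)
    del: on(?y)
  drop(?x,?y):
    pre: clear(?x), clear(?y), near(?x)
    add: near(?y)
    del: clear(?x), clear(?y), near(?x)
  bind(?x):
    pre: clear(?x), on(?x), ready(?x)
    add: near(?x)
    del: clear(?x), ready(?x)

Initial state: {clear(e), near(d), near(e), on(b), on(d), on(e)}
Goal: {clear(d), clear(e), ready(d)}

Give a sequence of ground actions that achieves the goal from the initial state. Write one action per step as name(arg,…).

flip(e,d); move(d,d)

1. flip(e,d)  →  {clear(e), near(d), near(e), on(b), on(d), ready(d)}
2. move(d,d)  →  {clear(d), clear(e), near(d), near(e), on(b), ready(d)}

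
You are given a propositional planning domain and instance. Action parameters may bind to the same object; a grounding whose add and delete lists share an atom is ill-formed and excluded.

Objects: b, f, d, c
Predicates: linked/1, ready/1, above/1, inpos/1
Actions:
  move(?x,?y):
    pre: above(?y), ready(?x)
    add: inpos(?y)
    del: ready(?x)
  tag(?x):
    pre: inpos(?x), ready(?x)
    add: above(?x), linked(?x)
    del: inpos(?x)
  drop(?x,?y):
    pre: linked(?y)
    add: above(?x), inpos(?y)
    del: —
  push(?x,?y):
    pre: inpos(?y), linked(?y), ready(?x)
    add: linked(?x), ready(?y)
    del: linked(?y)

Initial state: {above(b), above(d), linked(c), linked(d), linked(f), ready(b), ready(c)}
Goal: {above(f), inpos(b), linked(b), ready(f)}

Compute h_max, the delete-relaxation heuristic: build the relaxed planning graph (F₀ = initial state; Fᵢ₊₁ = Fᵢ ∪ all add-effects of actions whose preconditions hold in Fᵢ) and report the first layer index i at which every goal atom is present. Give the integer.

F0 = init (7 atoms)
F1 = F0 ∪ {above(c), above(f), inpos(b), inpos(c), inpos(d), inpos(f)}  (13 atoms)
F2 = F1 ∪ {linked(b), ready(d), ready(f)}  (16 atoms)
goal ⊆ F2  ⇒  h_max = 2

2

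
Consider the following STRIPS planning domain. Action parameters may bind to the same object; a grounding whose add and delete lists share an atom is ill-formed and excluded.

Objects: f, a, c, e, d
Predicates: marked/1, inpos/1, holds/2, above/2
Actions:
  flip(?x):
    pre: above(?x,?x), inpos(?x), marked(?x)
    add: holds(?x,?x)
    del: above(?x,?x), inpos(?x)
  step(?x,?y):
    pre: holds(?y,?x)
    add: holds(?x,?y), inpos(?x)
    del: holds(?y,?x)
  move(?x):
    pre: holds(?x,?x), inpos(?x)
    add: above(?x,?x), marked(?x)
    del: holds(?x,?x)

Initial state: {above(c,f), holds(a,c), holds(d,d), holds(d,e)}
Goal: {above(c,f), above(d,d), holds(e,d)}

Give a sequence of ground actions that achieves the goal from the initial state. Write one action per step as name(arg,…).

1. step(e,d)  →  {above(c,f), holds(a,c), holds(d,d), holds(e,d), inpos(e)}
2. step(d,e)  →  {above(c,f), holds(a,c), holds(d,d), holds(d,e), inpos(d), inpos(e)}
3. step(e,d)  →  {above(c,f), holds(a,c), holds(d,d), holds(e,d), inpos(d), inpos(e)}
4. move(d)  →  {above(c,f), above(d,d), holds(a,c), holds(e,d), inpos(d), inpos(e), marked(d)}

step(e,d); step(d,e); step(e,d); move(d)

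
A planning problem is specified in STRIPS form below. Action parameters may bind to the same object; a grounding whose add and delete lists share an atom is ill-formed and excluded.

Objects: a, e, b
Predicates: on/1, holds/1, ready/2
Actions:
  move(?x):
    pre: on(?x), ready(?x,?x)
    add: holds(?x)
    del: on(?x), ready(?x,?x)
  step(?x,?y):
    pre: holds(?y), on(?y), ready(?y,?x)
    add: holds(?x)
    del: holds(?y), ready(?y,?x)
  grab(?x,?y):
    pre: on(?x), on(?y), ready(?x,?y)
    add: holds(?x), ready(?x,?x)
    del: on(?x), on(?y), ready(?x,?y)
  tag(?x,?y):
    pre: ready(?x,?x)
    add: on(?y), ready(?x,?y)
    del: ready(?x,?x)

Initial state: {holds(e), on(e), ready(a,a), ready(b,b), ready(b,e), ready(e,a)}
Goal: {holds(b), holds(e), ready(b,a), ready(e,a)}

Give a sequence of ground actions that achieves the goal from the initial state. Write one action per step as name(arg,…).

tag(a,b); grab(b,e); tag(b,a)

1. tag(a,b)  →  {holds(e), on(b), on(e), ready(a,b), ready(b,b), ready(b,e), ready(e,a)}
2. grab(b,e)  →  {holds(b), holds(e), ready(a,b), ready(b,b), ready(e,a)}
3. tag(b,a)  →  {holds(b), holds(e), on(a), ready(a,b), ready(b,a), ready(e,a)}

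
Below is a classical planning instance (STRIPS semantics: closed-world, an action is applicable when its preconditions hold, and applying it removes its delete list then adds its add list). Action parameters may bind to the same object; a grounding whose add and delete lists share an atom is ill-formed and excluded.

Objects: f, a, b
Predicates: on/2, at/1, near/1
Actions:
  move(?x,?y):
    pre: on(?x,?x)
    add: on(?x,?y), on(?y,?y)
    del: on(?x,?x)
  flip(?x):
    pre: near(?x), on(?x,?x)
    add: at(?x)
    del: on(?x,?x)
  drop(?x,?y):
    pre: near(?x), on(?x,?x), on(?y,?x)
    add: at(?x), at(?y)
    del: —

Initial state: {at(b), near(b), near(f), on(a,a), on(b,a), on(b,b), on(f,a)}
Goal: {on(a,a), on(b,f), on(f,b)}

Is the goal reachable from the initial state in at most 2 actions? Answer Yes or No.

Yes

1. move(b,f)  →  {at(b), near(b), near(f), on(a,a), on(b,a), on(b,f), on(f,a), on(f,f)}
2. move(f,b)  →  {at(b), near(b), near(f), on(a,a), on(b,a), on(b,b), on(b,f), on(f,a), on(f,b)}
optimal plan length = 2; 2 ≤ 2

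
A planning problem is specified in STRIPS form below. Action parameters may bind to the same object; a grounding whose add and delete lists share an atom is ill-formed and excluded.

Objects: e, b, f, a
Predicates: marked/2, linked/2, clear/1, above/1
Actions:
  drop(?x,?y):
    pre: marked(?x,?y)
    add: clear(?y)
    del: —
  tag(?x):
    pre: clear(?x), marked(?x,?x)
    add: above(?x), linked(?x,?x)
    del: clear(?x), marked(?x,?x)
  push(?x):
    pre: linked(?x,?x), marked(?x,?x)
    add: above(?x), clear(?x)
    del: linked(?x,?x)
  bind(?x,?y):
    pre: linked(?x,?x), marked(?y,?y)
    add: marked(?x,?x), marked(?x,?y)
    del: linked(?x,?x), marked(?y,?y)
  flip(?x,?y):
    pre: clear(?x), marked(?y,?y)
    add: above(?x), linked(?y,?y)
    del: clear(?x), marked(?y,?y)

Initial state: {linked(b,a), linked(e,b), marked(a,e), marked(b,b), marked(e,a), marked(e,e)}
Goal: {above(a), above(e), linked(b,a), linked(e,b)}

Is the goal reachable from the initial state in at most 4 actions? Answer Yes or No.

1. drop(e,e)  →  {clear(e), linked(b,a), linked(e,b), marked(a,e), marked(b,b), marked(e,a), marked(e,e)}
2. drop(e,a)  →  {clear(a), clear(e), linked(b,a), linked(e,b), marked(a,e), marked(b,b), marked(e,a), marked(e,e)}
3. tag(e)  →  {above(e), clear(a), linked(b,a), linked(e,b), linked(e,e), marked(a,e), marked(b,b), marked(e,a)}
4. flip(a,b)  →  {above(a), above(e), linked(b,a), linked(b,b), linked(e,b), linked(e,e), marked(a,e), marked(e,a)}
optimal plan length = 4; 4 ≤ 4

Yes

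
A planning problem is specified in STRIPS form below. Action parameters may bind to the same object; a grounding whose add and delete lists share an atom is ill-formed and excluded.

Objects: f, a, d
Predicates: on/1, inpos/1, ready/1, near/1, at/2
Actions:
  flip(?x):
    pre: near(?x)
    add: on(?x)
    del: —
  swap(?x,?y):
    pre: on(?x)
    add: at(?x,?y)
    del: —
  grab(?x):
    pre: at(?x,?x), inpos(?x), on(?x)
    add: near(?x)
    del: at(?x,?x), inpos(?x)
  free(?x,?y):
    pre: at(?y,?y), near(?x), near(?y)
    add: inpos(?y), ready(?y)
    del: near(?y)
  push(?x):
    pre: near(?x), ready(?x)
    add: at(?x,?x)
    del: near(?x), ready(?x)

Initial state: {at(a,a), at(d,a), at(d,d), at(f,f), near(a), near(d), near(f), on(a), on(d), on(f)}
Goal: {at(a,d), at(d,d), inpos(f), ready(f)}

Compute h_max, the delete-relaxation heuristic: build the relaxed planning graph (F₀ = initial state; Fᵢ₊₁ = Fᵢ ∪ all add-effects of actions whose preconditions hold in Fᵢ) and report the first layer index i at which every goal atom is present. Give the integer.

F0 = init (10 atoms)
F1 = F0 ∪ {at(a,d), at(a,f), at(d,f), at(f,a), at(f,d), inpos(a), inpos(d), inpos(f), ready(a), ready(d), ready(f)}  (21 atoms)
goal ⊆ F1  ⇒  h_max = 1

1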